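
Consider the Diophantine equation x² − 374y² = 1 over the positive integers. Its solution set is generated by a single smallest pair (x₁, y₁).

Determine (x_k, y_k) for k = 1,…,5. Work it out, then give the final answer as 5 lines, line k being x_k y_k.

3365 174
22646449 1171020
152410598405 7880964426
1025723304619201 53038889415960
6903117687676624325 356951717888446374

d=374: √d = [19; 2,1,18,1,2,38] (ℓ=6, even), read p_5/q_5
i=0: a=19 ⇒ p=19, q=1
i=1: a=2 ⇒ p=39, q=2
i=2: a=1 ⇒ p=58, q=3
…
i=4: a=1 ⇒ p=1141, q=59
i=5: a=2 ⇒ p=3365, q=174
(x₁, y₁) = (3365, 174);  3365² − 374·174² = 1 ✓
(x_2, y_2) = (3365·3365 + 374·174·174, 3365·174 + 174·3365) = (22646449, 1171020)
(x_3, y_3) = (3365·22646449 + 374·174·1171020, 3365·1171020 + 174·22646449) = (152410598405, 7880964426)
(x_4, y_4) = (3365·152410598405 + 374·174·7880964426, 3365·7880964426 + 174·152410598405) = (1025723304619201, 53038889415960)
(x_5, y_5) = (3365·1025723304619201 + 374·174·53038889415960, 3365·53038889415960 + 174·1025723304619201) = (6903117687676624325, 356951717888446374)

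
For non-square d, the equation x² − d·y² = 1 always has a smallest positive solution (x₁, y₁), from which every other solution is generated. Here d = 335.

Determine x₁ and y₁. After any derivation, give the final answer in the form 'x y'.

d=335: √d = [18; 3,3,3,36] (ℓ=4, even), read p_3/q_3
a_0=18:  p_0=18·1+0=18,  q_0=18·0+1=1
…
a_2=3:  p_2=3·55+18=183,  q_2=3·3+1=10
a_3=3:  p_3=3·183+55=604,  q_3=3·10+3=33
(x₁, y₁) = (604, 33);  604² − 335·33² = 1 ✓

604 33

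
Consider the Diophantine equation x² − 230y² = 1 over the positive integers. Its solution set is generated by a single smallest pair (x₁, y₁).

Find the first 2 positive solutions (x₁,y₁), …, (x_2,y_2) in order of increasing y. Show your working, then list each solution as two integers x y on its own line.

[15; 6,30] for √230; ℓ=2 ⇒ convergent index 1
i=0: a=15 ⇒ p=15, q=1
i=1: a=6 ⇒ p=91, q=6
fundamental: x₁=91, y₁=6  (since 8281 − 230·36 = 1)
(91+6√230)^2 = 16561 + 1092√230

91 6
16561 1092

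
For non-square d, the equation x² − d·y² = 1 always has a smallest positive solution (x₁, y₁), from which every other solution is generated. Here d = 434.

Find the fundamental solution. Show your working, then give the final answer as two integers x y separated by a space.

125 6

[20; 1,4,1,40] for √434; ℓ=4 ⇒ convergent index 3
i=0: a=20 ⇒ p=20, q=1
…
i=2: a=4 ⇒ p=104, q=5
i=3: a=1 ⇒ p=125, q=6
(x₁, y₁) = (125, 6);  125² − 434·6² = 1 ✓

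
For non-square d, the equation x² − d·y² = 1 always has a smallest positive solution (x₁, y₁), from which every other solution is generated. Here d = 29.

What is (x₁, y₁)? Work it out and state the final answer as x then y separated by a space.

√29 = [5; 2,1,1,2,10, …], period ℓ=5 (odd) → k=9
i=0: a=5 ⇒ p=5, q=1
i=1: a=2 ⇒ p=11, q=2
i=2: a=1 ⇒ p=16, q=3
i=3: a=1 ⇒ p=27, q=5
i=4: a=2 ⇒ p=70, q=13
…
i=6: a=2 ⇒ p=1524, q=283
…
i=8: a=1 ⇒ p=3775, q=701
i=9: a=2 ⇒ p=9801, q=1820
fundamental: x₁=9801, y₁=1820  (since 96059601 − 29·3312400 = 1)

9801 1820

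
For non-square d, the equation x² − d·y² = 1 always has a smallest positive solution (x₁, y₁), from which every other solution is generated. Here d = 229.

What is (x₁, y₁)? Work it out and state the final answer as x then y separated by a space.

√229 = [15; 7,1,1,7,30, …], period ℓ=5 (odd) → k=9
k=0  a_k=15  p_k/q_k = 15/1
…
k=3  a_k=1  p_k/q_k = 227/15
k=4  a_k=7  p_k/q_k = 1710/113
k=5  a_k=30  p_k/q_k = 51527/3405
…
k=8  a_k=1  p_k/q_k = 776325/51301
k=9  a_k=7  p_k/q_k = 5848201/386460
(x₁, y₁) = (5848201, 386460);  5848201² − 229·386460² = 1 ✓

5848201 386460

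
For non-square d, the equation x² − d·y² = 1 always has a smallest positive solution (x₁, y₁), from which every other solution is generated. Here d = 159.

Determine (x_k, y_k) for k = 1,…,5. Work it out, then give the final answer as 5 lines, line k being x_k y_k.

1324 105
3505951 278040
9283756924 736249815
24583384828801 1949589232080
65096793742908124 5162511550298025

d=159: √d = [12; 1,1,1,1,3,1,1,1,1,24] (ℓ=10, even), read p_9/q_9
step 0: (12, 1)  from 12·(1,0) + (0,1)
step 1: (13, 1)  from 1·(12,1) + (1,0)
…
step 3: (38, 3)  from 1·(25,2) + (13,1)
step 4: (63, 5)  from 1·(38,3) + (25,2)
step 5: (227, 18)  from 3·(63,5) + (38,3)
step 6: (290, 23)  from 1·(227,18) + (63,5)
step 7: (517, 41)  from 1·(290,23) + (227,18)
step 8: (807, 64)  from 1·(517,41) + (290,23)
step 9: (1324, 105)  from 1·(807,64) + (517,41)
fundamental: x₁=1324, y₁=105  (since 1752976 − 159·11025 = 1)
(x_2, y_2) = (1324·1324 + 159·105·105, 1324·105 + 105·1324) = (3505951, 278040)
(x_3, y_3) = (1324·3505951 + 159·105·278040, 1324·278040 + 105·3505951) = (9283756924, 736249815)
(x_4, y_4) = (1324·9283756924 + 159·105·736249815, 1324·736249815 + 105·9283756924) = (24583384828801, 1949589232080)
(x_5, y_5) = (1324·24583384828801 + 159·105·1949589232080, 1324·1949589232080 + 105·24583384828801) = (65096793742908124, 5162511550298025)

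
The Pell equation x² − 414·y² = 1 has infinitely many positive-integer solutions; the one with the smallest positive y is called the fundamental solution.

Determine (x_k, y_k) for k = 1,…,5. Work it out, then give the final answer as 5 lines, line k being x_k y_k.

24335 1196
1184384449 58209320
57643991108495 2833047603204
2805533046066067201 137884426789729360
136545293294391499564175 6710835049023080347996

[20; 2,1,7,2,7,1,2,40] for √414; ℓ=8 ⇒ convergent index 7
a_0=20:  p_0=20·1+0=20,  q_0=20·0+1=1
…
a_2=1:  p_2=1·41+20=61,  q_2=1·2+1=3
a_3=7:  p_3=7·61+41=468,  q_3=7·3+2=23
a_4=2:  p_4=2·468+61=997,  q_4=2·23+3=49
a_5=7:  p_5=7·997+468=7447,  q_5=7·49+23=366
a_6=1:  p_6=1·7447+997=8444,  q_6=1·366+49=415
a_7=2:  p_7=2·8444+7447=24335,  q_7=2·415+366=1196
fundamental: x₁=24335, y₁=1196  (since 592192225 − 414·1430416 = 1)
(24335+1196√414)^2 = 1184384449 + 58209320√414
(24335+1196√414)^3 = 57643991108495 + 2833047603204√414
(24335+1196√414)^4 = 2805533046066067201 + 137884426789729360√414
(24335+1196√414)^5 = 136545293294391499564175 + 6710835049023080347996√414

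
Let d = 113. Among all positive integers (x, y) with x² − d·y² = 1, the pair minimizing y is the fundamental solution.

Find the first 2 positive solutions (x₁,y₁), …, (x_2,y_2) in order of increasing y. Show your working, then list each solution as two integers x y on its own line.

1204353 113296
2900932297217 272896754976

d=113: √d = [10; 1,1,1,2,2,1,1,1,20] (ℓ=9, odd), read p_17/q_17
k=0  a_k=10  p_k/q_k = 10/1
…
k=2  a_k=1  p_k/q_k = 21/2
k=3  a_k=1  p_k/q_k = 32/3
k=4  a_k=2  p_k/q_k = 85/8
k=5  a_k=2  p_k/q_k = 202/19
…
k=9  a_k=20  p_k/q_k = 16009/1506
…
k=12  a_k=1  p_k/q_k = 49579/4664
…
k=14  a_k=2  p_k/q_k = 313483/29490
…
k=16  a_k=1  p_k/q_k = 758918/71393
k=17  a_k=1  p_k/q_k = 1204353/113296
fundamental: x₁=1204353, y₁=113296  (since 1450466148609 − 113·12835983616 = 1)
n=2: (1204353,113296)∘(1204353,113296) = (1204353·1204353+113·113296·113296, 1204353·113296+113296·1204353) = (2900932297217,272896754976)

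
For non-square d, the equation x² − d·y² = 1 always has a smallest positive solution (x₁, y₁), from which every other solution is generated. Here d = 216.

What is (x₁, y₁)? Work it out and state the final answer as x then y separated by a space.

485 33

d=216: √d = [14; 1,2,3,2,1,28] (ℓ=6, even), read p_5/q_5
a_0=14:  p_0=14·1+0=14,  q_0=14·0+1=1
a_1=1:  p_1=1·14+1=15,  q_1=1·1+0=1
a_2=2:  p_2=2·15+14=44,  q_2=2·1+1=3
…
a_4=2:  p_4=2·147+44=338,  q_4=2·10+3=23
a_5=1:  p_5=1·338+147=485,  q_5=1·23+10=33
(x₁, y₁) = (485, 33);  485² − 216·33² = 1 ✓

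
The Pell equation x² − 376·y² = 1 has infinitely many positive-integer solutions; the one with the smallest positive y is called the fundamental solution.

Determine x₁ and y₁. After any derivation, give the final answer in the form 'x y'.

√376 = [19; 2,1,1,3,1,…,1,2,38, …], period ℓ=16 (even) → k=15
i=0: a=19 ⇒ p=19, q=1
…
i=2: a=1 ⇒ p=58, q=3
…
i=7: a=2 ⇒ p=2928, q=151
i=8: a=4 ⇒ p=12953, q=668
…
i=11: a=1 ⇒ p=99455, q=5129
i=12: a=3 ⇒ p=368986, q=19029
i=13: a=1 ⇒ p=468441, q=24158
i=14: a=1 ⇒ p=837427, q=43187
i=15: a=2 ⇒ p=2143295, q=110532
fundamental: x₁=2143295, y₁=110532  (since 4593713457025 − 376·12217323024 = 1)

2143295 110532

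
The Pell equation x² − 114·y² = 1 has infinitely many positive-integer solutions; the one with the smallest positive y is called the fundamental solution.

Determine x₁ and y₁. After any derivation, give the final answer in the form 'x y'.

√114 → a₀=10, period (1,2,10,2,1,20); ℓ=6 even so k=5
step 0: (10, 1)  from 10·(1,0) + (0,1)
step 1: (11, 1)  from 1·(10,1) + (1,0)
…
step 4: (694, 65)  from 2·(331,31) + (32,3)
step 5: (1025, 96)  from 1·(694,65) + (331,31)
fundamental: x₁=1025, y₁=96  (since 1050625 − 114·9216 = 1)

1025 96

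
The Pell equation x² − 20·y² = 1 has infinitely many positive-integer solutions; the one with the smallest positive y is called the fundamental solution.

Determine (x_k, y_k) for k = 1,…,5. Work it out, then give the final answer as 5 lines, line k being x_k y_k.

9 2
161 36
2889 646
51841 11592
930249 208010

√20 → a₀=4, period (2,8); ℓ=2 even so k=1
step 0: (4, 1)  from 4·(1,0) + (0,1)
step 1: (9, 2)  from 2·(4,1) + (1,0)
(x₁, y₁) = (9, 2);  9² − 20·2² = 1 ✓
(9+2√20)^2 = 161 + 36√20
(9+2√20)^3 = 2889 + 646√20
(9+2√20)^4 = 51841 + 11592√20
(9+2√20)^5 = 930249 + 208010√20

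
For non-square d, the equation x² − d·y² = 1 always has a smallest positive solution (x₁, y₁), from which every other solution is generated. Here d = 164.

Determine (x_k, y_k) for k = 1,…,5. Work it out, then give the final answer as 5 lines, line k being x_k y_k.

[12; 1,4,6,4,1,24] for √164; ℓ=6 ⇒ convergent index 5
k=0  a_k=12  p_k/q_k = 12/1
…
k=3  a_k=6  p_k/q_k = 397/31
k=4  a_k=4  p_k/q_k = 1652/129
k=5  a_k=1  p_k/q_k = 2049/160
fundamental: x₁=2049, y₁=160  (since 4198401 − 164·25600 = 1)
(2049+160√164)^2 = 8396801 + 655680√164
(2049+160√164)^3 = 34410088449 + 2686976480√164
(2049+160√164)^4 = 141012534067201 + 11011228959360√164
(2049+160√164)^5 = 577869330197301249 + 45124013588480800√164

2049 160
8396801 655680
34410088449 2686976480
141012534067201 11011228959360
577869330197301249 45124013588480800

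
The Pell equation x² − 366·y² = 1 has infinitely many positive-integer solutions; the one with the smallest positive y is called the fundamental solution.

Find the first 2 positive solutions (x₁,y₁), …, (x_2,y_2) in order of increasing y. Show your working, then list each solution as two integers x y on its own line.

907925 47458
1648655611249 86176609300

√366 → a₀=19, period (7,1,1,1,2,12,2,1,1,1,7,38); ℓ=12 even so k=11
step 0: (19, 1)  from 19·(1,0) + (0,1)
…
step 2: (153, 8)  from 1·(134,7) + (19,1)
…
step 4: (440, 23)  from 1·(287,15) + (153,8)
…
step 6: (14444, 755)  from 12·(1167,61) + (440,23)
step 7: (30055, 1571)  from 2·(14444,755) + (1167,61)
step 8: (44499, 2326)  from 1·(30055,1571) + (14444,755)
step 9: (74554, 3897)  from 1·(44499,2326) + (30055,1571)
step 10: (119053, 6223)  from 1·(74554,3897) + (44499,2326)
step 11: (907925, 47458)  from 7·(119053,6223) + (74554,3897)
fundamental: x₁=907925, y₁=47458  (since 824327805625 − 366·2252261764 = 1)
n=2: (907925,47458)∘(907925,47458) = (907925·907925+366·47458·47458, 907925·47458+47458·907925) = (1648655611249,86176609300)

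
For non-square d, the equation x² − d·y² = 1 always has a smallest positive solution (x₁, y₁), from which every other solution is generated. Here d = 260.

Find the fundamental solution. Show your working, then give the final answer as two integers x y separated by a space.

129 8

√260 → a₀=16, period (8,32); ℓ=2 even so k=1
i=0: a=16 ⇒ p=16, q=1
i=1: a=8 ⇒ p=129, q=8
→ (129, 8).  Check: 129²=16641, 260·8²=16640, difference 1.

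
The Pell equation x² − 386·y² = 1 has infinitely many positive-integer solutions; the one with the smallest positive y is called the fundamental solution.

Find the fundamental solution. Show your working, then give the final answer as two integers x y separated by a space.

111555 5678

d=386: √d = [19; 1,1,1,4,1,18,1,4,1,1,1,38] (ℓ=12, even), read p_11/q_11
i=0: a=19 ⇒ p=19, q=1
i=1: a=1 ⇒ p=20, q=1
i=2: a=1 ⇒ p=39, q=2
i=3: a=1 ⇒ p=59, q=3
i=4: a=4 ⇒ p=275, q=14
i=5: a=1 ⇒ p=334, q=17
i=6: a=18 ⇒ p=6287, q=320
…
i=9: a=1 ⇒ p=39392, q=2005
i=10: a=1 ⇒ p=72163, q=3673
i=11: a=1 ⇒ p=111555, q=5678
→ (111555, 5678).  Check: 111555²=12444518025, 386·5678²=12444518024, difference 1.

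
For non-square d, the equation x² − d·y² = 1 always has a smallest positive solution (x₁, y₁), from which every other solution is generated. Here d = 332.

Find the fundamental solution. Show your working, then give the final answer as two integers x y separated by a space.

[18; 4,1,1,8,1,1,4,36] for √332; ℓ=8 ⇒ convergent index 7
k=0  a_k=18  p_k/q_k = 18/1
…
k=3  a_k=1  p_k/q_k = 164/9
…
k=5  a_k=1  p_k/q_k = 1567/86
k=6  a_k=1  p_k/q_k = 2970/163
k=7  a_k=4  p_k/q_k = 13447/738
(x₁, y₁) = (13447, 738);  13447² − 332·738² = 1 ✓

13447 738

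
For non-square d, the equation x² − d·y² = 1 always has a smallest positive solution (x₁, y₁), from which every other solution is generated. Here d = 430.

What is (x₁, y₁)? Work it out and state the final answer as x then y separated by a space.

2862251 138030

d=430: √d = [20; 1,2,1,3,1,…,2,1,40] (ℓ=14, even), read p_13/q_13
step 0: (20, 1)  from 20·(1,0) + (0,1)
step 1: (21, 1)  from 1·(20,1) + (1,0)
step 2: (62, 3)  from 2·(21,1) + (20,1)
…
step 9: (155233, 7486)  from 1·(133439,6435) + (21794,1051)
…
step 12: (2107880, 101651)  from 2·(754371,36379) + (599138,28893)
step 13: (2862251, 138030)  from 1·(2107880,101651) + (754371,36379)
(x₁, y₁) = (2862251, 138030);  2862251² − 430·138030² = 1 ✓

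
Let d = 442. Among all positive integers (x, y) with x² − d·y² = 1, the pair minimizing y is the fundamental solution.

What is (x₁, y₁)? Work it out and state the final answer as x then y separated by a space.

[21; 42] for √442; ℓ=1 ⇒ convergent index 1
a_0=21:  p_0=21·1+0=21,  q_0=21·0+1=1
a_1=42:  p_1=42·21+1=883,  q_1=42·1+0=42
(x₁, y₁) = (883, 42);  883² − 442·42² = 1 ✓

883 42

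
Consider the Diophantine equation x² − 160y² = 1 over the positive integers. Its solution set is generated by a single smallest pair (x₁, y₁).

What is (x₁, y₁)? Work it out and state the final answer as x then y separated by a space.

721 57

[12; 1,1,1,5,1,1,1,24] for √160; ℓ=8 ⇒ convergent index 7
a_0=12:  p_0=12·1+0=12,  q_0=12·0+1=1
a_1=1:  p_1=1·12+1=13,  q_1=1·1+0=1
a_2=1:  p_2=1·13+12=25,  q_2=1·1+1=2
…
a_4=5:  p_4=5·38+25=215,  q_4=5·3+2=17
…
a_6=1:  p_6=1·253+215=468,  q_6=1·20+17=37
a_7=1:  p_7=1·468+253=721,  q_7=1·37+20=57
(x₁, y₁) = (721, 57);  721² − 160·57² = 1 ✓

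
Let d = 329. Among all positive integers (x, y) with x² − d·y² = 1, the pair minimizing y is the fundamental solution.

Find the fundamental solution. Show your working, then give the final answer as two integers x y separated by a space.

2376415 131016

√329 = [18; 7,4,2,1,1,4,1,1,2,4,7,36, …], period ℓ=12 (even) → k=11
a_0=18:  p_0=18·1+0=18,  q_0=18·0+1=1
…
a_2=4:  p_2=4·127+18=526,  q_2=4·7+1=29
a_3=2:  p_3=2·526+127=1179,  q_3=2·29+7=65
a_4=1:  p_4=1·1179+526=1705,  q_4=1·65+29=94
…
a_6=4:  p_6=4·2884+1705=13241,  q_6=4·159+94=730
…
a_8=1:  p_8=1·16125+13241=29366,  q_8=1·889+730=1619
…
a_10=4:  p_10=4·74857+29366=328794,  q_10=4·4127+1619=18127
a_11=7:  p_11=7·328794+74857=2376415,  q_11=7·18127+4127=131016
→ (2376415, 131016).  Check: 2376415²=5647348252225, 329·131016²=5647348252224, difference 1.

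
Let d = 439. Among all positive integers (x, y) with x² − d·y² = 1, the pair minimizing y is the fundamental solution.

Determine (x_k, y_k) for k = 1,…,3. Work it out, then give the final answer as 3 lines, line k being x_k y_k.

d=439: √d = [20; 1,19,1,40] (ℓ=4, even), read p_3/q_3
k=0  a_k=20  p_k/q_k = 20/1
k=1  a_k=1  p_k/q_k = 21/1
k=2  a_k=19  p_k/q_k = 419/20
k=3  a_k=1  p_k/q_k = 440/21
→ (440, 21).  Check: 440²=193600, 439·21²=193599, difference 1.
k=2:  x_2 = 440·440+439·21·21 = 387199,  y_2 = 440·21+21·440 = 18480
k=3:  x_3 = 440·387199+439·21·18480 = 340734680,  y_3 = 440·18480+21·387199 = 16262379

440 21
387199 18480
340734680 16262379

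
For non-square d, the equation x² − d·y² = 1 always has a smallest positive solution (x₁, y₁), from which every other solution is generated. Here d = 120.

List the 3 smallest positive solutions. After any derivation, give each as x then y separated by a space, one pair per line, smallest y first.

√120 → a₀=10, period (1,20); ℓ=2 even so k=1
a_0=10:  p_0=10·1+0=10,  q_0=10·0+1=1
a_1=1:  p_1=1·10+1=11,  q_1=1·1+0=1
fundamental: x₁=11, y₁=1  (since 121 − 120·1 = 1)
k=2:  x_2 = 11·11+120·1·1 = 241,  y_2 = 11·1+1·11 = 22
k=3:  x_3 = 11·241+120·1·22 = 5291,  y_3 = 11·22+1·241 = 483

11 1
241 22
5291 483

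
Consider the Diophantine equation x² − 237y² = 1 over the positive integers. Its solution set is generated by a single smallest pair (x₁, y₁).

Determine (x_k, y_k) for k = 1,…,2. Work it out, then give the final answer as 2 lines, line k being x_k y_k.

228151 14820
104105757601 6762395640

d=237: √d = [15; 2,1,1,7,10,7,1,1,2,30] (ℓ=10, even), read p_9/q_9
a_0=15:  p_0=15·1+0=15,  q_0=15·0+1=1
a_1=2:  p_1=2·15+1=31,  q_1=2·1+0=2
…
a_6=7:  p_6=7·5927+585=42074,  q_6=7·385+38=2733
…
a_8=1:  p_8=1·48001+42074=90075,  q_8=1·3118+2733=5851
a_9=2:  p_9=2·90075+48001=228151,  q_9=2·5851+3118=14820
→ (228151, 14820).  Check: 228151²=52052878801, 237·14820²=52052878800, difference 1.
(x_2, y_2) = (228151·228151 + 237·14820·14820, 228151·14820 + 14820·228151) = (104105757601, 6762395640)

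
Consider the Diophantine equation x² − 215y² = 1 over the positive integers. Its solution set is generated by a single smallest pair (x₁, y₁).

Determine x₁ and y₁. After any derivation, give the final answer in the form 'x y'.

44 3

[14; 1,1,1,28] for √215; ℓ=4 ⇒ convergent index 3
step 0: (14, 1)  from 14·(1,0) + (0,1)
step 1: (15, 1)  from 1·(14,1) + (1,0)
step 2: (29, 2)  from 1·(15,1) + (14,1)
step 3: (44, 3)  from 1·(29,2) + (15,1)
fundamental: x₁=44, y₁=3  (since 1936 − 215·9 = 1)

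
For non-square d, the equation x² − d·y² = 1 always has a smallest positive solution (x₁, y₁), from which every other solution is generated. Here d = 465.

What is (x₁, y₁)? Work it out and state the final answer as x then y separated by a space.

15871 736

√465 → a₀=21, period (1,1,3,2,2,2,3,1,1,42); ℓ=10 even so k=9
i=0: a=21 ⇒ p=21, q=1
i=1: a=1 ⇒ p=22, q=1
…
i=3: a=3 ⇒ p=151, q=7
…
i=7: a=3 ⇒ p=6922, q=321
i=8: a=1 ⇒ p=8949, q=415
i=9: a=1 ⇒ p=15871, q=736
→ (15871, 736).  Check: 15871²=251888641, 465·736²=251888640, difference 1.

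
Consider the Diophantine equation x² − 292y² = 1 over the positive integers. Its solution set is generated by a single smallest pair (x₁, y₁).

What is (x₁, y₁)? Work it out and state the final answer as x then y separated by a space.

2281249 133500

[17; 11,2,1,3,8,3,1,2,11,34] for √292; ℓ=10 ⇒ convergent index 9
step 0: (17, 1)  from 17·(1,0) + (0,1)
step 1: (188, 11)  from 11·(17,1) + (1,0)
…
step 5: (17669, 1034)  from 8·(2136,125) + (581,34)
step 6: (55143, 3227)  from 3·(17669,1034) + (2136,125)
…
step 8: (200767, 11749)  from 2·(72812,4261) + (55143,3227)
step 9: (2281249, 133500)  from 11·(200767,11749) + (72812,4261)
→ (2281249, 133500).  Check: 2281249²=5204097000001, 292·133500²=5204097000000, difference 1.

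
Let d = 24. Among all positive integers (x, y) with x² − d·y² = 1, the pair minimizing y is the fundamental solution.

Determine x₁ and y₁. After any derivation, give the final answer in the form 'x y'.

5 1

√24 → a₀=4, period (1,8); ℓ=2 even so k=1
k=0  a_k=4  p_k/q_k = 4/1
k=1  a_k=1  p_k/q_k = 5/1
→ (5, 1).  Check: 5²=25, 24·1²=24, difference 1.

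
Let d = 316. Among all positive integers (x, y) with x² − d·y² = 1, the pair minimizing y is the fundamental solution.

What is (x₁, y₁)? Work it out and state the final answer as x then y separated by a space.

√316 = [17; 1,3,2,8,2,3,1,34, …], period ℓ=8 (even) → k=7
k=0  a_k=17  p_k/q_k = 17/1
k=1  a_k=1  p_k/q_k = 18/1
k=2  a_k=3  p_k/q_k = 71/4
k=3  a_k=2  p_k/q_k = 160/9
k=4  a_k=8  p_k/q_k = 1351/76
k=5  a_k=2  p_k/q_k = 2862/161
k=6  a_k=3  p_k/q_k = 9937/559
k=7  a_k=1  p_k/q_k = 12799/720
→ (12799, 720).  Check: 12799²=163814401, 316·720²=163814400, difference 1.

12799 720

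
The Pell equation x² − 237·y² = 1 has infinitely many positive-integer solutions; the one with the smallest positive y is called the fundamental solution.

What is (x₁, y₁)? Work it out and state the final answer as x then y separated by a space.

228151 14820

√237 = [15; 2,1,1,7,10,7,1,1,2,30, …], period ℓ=10 (even) → k=9
i=0: a=15 ⇒ p=15, q=1
…
i=2: a=1 ⇒ p=46, q=3
…
i=4: a=7 ⇒ p=585, q=38
i=5: a=10 ⇒ p=5927, q=385
…
i=8: a=1 ⇒ p=90075, q=5851
i=9: a=2 ⇒ p=228151, q=14820
fundamental: x₁=228151, y₁=14820  (since 52052878801 − 237·219632400 = 1)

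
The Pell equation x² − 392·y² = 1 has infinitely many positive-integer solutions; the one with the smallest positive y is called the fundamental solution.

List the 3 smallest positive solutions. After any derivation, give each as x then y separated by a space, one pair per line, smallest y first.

[19; 1,3,1,38] for √392; ℓ=4 ⇒ convergent index 3
step 0: (19, 1)  from 19·(1,0) + (0,1)
…
step 2: (79, 4)  from 3·(20,1) + (19,1)
step 3: (99, 5)  from 1·(79,4) + (20,1)
(x₁, y₁) = (99, 5);  99² − 392·5² = 1 ✓
(x_2, y_2) = (99·99 + 392·5·5, 99·5 + 5·99) = (19601, 990)
(x_3, y_3) = (99·19601 + 392·5·990, 99·990 + 5·19601) = (3880899, 196015)

99 5
19601 990
3880899 196015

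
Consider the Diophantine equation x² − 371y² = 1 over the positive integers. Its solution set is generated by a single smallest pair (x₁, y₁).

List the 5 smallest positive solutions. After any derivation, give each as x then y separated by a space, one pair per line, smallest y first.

1695 88
5746049 298320
19479104415 1011304712
66034158220801 3428322675360
223855776889410975 11622012858165688

√371 → a₀=19, period (3,1,4,1,3,38); ℓ=6 even so k=5
k=0  a_k=19  p_k/q_k = 19/1
…
k=2  a_k=1  p_k/q_k = 77/4
…
k=4  a_k=1  p_k/q_k = 443/23
k=5  a_k=3  p_k/q_k = 1695/88
→ (1695, 88).  Check: 1695²=2873025, 371·88²=2873024, difference 1.
k=2:  x_2 = 1695·1695+371·88·88 = 5746049,  y_2 = 1695·88+88·1695 = 298320
k=3:  x_3 = 1695·5746049+371·88·298320 = 19479104415,  y_3 = 1695·298320+88·5746049 = 1011304712
k=4:  x_4 = 1695·19479104415+371·88·1011304712 = 66034158220801,  y_4 = 1695·1011304712+88·19479104415 = 3428322675360
k=5:  x_5 = 1695·66034158220801+371·88·3428322675360 = 223855776889410975,  y_5 = 1695·3428322675360+88·66034158220801 = 11622012858165688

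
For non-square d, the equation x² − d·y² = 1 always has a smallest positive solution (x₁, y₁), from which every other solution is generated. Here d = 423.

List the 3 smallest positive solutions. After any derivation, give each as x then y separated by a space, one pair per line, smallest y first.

√423 = [20; 1,1,3,4,3,1,1,40, …], period ℓ=8 (even) → k=7
i=0: a=20 ⇒ p=20, q=1
i=1: a=1 ⇒ p=21, q=1
i=2: a=1 ⇒ p=41, q=2
…
i=6: a=1 ⇒ p=2612, q=127
i=7: a=1 ⇒ p=4607, q=224
fundamental: x₁=4607, y₁=224  (since 21224449 − 423·50176 = 1)
(x_2, y_2) = (4607·4607 + 423·224·224, 4607·224 + 224·4607) = (42448897, 2063936)
(x_3, y_3) = (4607·42448897 + 423·224·2063936, 4607·2063936 + 224·42448897) = (391124132351, 19017106080)

4607 224
42448897 2063936
391124132351 19017106080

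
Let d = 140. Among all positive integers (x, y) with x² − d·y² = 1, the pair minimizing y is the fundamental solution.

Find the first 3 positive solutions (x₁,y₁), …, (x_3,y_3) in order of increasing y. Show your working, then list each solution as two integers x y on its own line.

[11; 1,4,1,22] for √140; ℓ=4 ⇒ convergent index 3
a_0=11:  p_0=11·1+0=11,  q_0=11·0+1=1
a_1=1:  p_1=1·11+1=12,  q_1=1·1+0=1
a_2=4:  p_2=4·12+11=59,  q_2=4·1+1=5
a_3=1:  p_3=1·59+12=71,  q_3=1·5+1=6
fundamental: x₁=71, y₁=6  (since 5041 − 140·36 = 1)
(x_2, y_2) = (71·71 + 140·6·6, 71·6 + 6·71) = (10081, 852)
(x_3, y_3) = (71·10081 + 140·6·852, 71·852 + 6·10081) = (1431431, 120978)

71 6
10081 852
1431431 120978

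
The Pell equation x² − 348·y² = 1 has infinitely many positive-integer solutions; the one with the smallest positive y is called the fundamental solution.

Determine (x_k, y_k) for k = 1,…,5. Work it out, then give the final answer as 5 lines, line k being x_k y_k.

1567 84
4910977 263256
15391000351 825044220
48235390189057 2585688322224
151169697461504287 8103546376805796

√348 → a₀=18, period (1,1,1,8,1,1,1,36); ℓ=8 even so k=7
i=0: a=18 ⇒ p=18, q=1
…
i=2: a=1 ⇒ p=37, q=2
…
i=5: a=1 ⇒ p=541, q=29
i=6: a=1 ⇒ p=1026, q=55
i=7: a=1 ⇒ p=1567, q=84
fundamental: x₁=1567, y₁=84  (since 2455489 − 348·7056 = 1)
(1567+84√348)^2 = 4910977 + 263256√348
(1567+84√348)^3 = 15391000351 + 825044220√348
(1567+84√348)^4 = 48235390189057 + 2585688322224√348
(1567+84√348)^5 = 151169697461504287 + 8103546376805796√348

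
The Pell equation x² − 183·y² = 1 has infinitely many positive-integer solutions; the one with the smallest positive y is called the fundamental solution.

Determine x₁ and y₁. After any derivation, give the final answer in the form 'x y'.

487 36

[13; 1,1,8,1,1,26] for √183; ℓ=6 ⇒ convergent index 5
i=0: a=13 ⇒ p=13, q=1
i=1: a=1 ⇒ p=14, q=1
…
i=4: a=1 ⇒ p=257, q=19
i=5: a=1 ⇒ p=487, q=36
(x₁, y₁) = (487, 36);  487² − 183·36² = 1 ✓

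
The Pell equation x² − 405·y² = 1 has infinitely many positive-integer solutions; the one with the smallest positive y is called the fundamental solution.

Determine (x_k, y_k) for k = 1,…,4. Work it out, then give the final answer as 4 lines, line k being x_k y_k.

[20; 8,40] for √405; ℓ=2 ⇒ convergent index 1
k=0  a_k=20  p_k/q_k = 20/1
k=1  a_k=8  p_k/q_k = 161/8
→ (161, 8).  Check: 161²=25921, 405·8²=25920, difference 1.
n=2: (161,8)∘(161,8) = (161·161+405·8·8, 161·8+8·161) = (51841,2576)
n=3: (51841,2576)∘(161,8) = (161·51841+405·8·2576, 161·2576+8·51841) = (16692641,829464)
n=4: (16692641,829464)∘(161,8) = (161·16692641+405·8·829464, 161·829464+8·16692641) = (5374978561,267084832)

161 8
51841 2576
16692641 829464
5374978561 267084832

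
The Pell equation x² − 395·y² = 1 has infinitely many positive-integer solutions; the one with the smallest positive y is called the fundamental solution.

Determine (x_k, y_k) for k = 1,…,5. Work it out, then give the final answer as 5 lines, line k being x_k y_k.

159 8
50561 2544
16078239 808984
5112829441 257254368
1625863683999 81806080040

[19; 1,6,1,38] for √395; ℓ=4 ⇒ convergent index 3
i=0: a=19 ⇒ p=19, q=1
…
i=2: a=6 ⇒ p=139, q=7
i=3: a=1 ⇒ p=159, q=8
fundamental: x₁=159, y₁=8  (since 25281 − 395·64 = 1)
(x_2, y_2) = (159·159 + 395·8·8, 159·8 + 8·159) = (50561, 2544)
(x_3, y_3) = (159·50561 + 395·8·2544, 159·2544 + 8·50561) = (16078239, 808984)
(x_4, y_4) = (159·16078239 + 395·8·808984, 159·808984 + 8·16078239) = (5112829441, 257254368)
(x_5, y_5) = (159·5112829441 + 395·8·257254368, 159·257254368 + 8·5112829441) = (1625863683999, 81806080040)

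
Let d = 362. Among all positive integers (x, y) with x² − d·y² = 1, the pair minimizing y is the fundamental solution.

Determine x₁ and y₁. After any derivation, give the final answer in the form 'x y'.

723 38

d=362: √d = [19; 38] (ℓ=1, odd), read p_1/q_1
i=0: a=19 ⇒ p=19, q=1
i=1: a=38 ⇒ p=723, q=38
fundamental: x₁=723, y₁=38  (since 522729 − 362·1444 = 1)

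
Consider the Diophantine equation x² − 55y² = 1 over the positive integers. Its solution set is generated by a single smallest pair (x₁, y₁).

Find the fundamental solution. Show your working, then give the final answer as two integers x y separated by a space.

89 12

√55 → a₀=7, period (2,2,2,14); ℓ=4 even so k=3
step 0: (7, 1)  from 7·(1,0) + (0,1)
…
step 2: (37, 5)  from 2·(15,2) + (7,1)
step 3: (89, 12)  from 2·(37,5) + (15,2)
fundamental: x₁=89, y₁=12  (since 7921 − 55·144 = 1)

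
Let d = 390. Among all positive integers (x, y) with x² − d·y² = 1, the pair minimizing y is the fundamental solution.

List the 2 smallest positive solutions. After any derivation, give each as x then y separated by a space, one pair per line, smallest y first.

√390 → a₀=19, period (1,2,1,38); ℓ=4 even so k=3
k=0  a_k=19  p_k/q_k = 19/1
…
k=2  a_k=2  p_k/q_k = 59/3
k=3  a_k=1  p_k/q_k = 79/4
→ (79, 4).  Check: 79²=6241, 390·4²=6240, difference 1.
k=2:  x_2 = 79·79+390·4·4 = 12481,  y_2 = 79·4+4·79 = 632

79 4
12481 632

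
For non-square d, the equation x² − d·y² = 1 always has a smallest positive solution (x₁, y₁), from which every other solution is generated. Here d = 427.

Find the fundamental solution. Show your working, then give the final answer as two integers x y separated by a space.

d=427: √d = [20; 1,1,1,40] (ℓ=4, even), read p_3/q_3
i=0: a=20 ⇒ p=20, q=1
i=1: a=1 ⇒ p=21, q=1
i=2: a=1 ⇒ p=41, q=2
i=3: a=1 ⇒ p=62, q=3
(x₁, y₁) = (62, 3);  62² − 427·3² = 1 ✓

62 3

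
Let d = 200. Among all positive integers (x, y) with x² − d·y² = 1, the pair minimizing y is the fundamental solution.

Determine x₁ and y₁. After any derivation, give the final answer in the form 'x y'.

d=200: √d = [14; 7,28] (ℓ=2, even), read p_1/q_1
i=0: a=14 ⇒ p=14, q=1
i=1: a=7 ⇒ p=99, q=7
→ (99, 7).  Check: 99²=9801, 200·7²=9800, difference 1.

99 7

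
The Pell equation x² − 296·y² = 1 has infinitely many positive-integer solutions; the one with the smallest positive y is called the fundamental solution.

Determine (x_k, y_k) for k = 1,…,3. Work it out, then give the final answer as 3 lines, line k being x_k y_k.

√296 = [17; 4,1,7,1,4,34, …], period ℓ=6 (even) → k=5
i=0: a=17 ⇒ p=17, q=1
i=1: a=4 ⇒ p=69, q=4
…
i=4: a=1 ⇒ p=757, q=44
i=5: a=4 ⇒ p=3699, q=215
→ (3699, 215).  Check: 3699²=13682601, 296·215²=13682600, difference 1.
k=2:  x_2 = 3699·3699+296·215·215 = 27365201,  y_2 = 3699·215+215·3699 = 1590570
k=3:  x_3 = 3699·27365201+296·215·1590570 = 202447753299,  y_3 = 3699·1590570+215·27365201 = 11767036645

3699 215
27365201 1590570
202447753299 11767036645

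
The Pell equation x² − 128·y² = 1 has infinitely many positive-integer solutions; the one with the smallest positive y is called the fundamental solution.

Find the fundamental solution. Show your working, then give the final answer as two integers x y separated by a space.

577 51

d=128: √d = [11; 3,5,3,22] (ℓ=4, even), read p_3/q_3
k=0  a_k=11  p_k/q_k = 11/1
…
k=2  a_k=5  p_k/q_k = 181/16
k=3  a_k=3  p_k/q_k = 577/51
→ (577, 51).  Check: 577²=332929, 128·51²=332928, difference 1.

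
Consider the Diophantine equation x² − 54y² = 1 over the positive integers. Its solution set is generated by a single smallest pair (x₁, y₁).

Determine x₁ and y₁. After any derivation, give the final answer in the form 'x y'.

485 66

√54 = [7; 2,1,6,1,2,14, …], period ℓ=6 (even) → k=5
k=0  a_k=7  p_k/q_k = 7/1
k=1  a_k=2  p_k/q_k = 15/2
k=2  a_k=1  p_k/q_k = 22/3
…
k=4  a_k=1  p_k/q_k = 169/23
k=5  a_k=2  p_k/q_k = 485/66
→ (485, 66).  Check: 485²=235225, 54·66²=235224, difference 1.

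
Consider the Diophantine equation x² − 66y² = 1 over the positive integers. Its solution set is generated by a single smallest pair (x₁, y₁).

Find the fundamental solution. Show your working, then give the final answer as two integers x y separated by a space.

d=66: √d = [8; 8,16] (ℓ=2, even), read p_1/q_1
step 0: (8, 1)  from 8·(1,0) + (0,1)
step 1: (65, 8)  from 8·(8,1) + (1,0)
→ (65, 8).  Check: 65²=4225, 66·8²=4224, difference 1.

65 8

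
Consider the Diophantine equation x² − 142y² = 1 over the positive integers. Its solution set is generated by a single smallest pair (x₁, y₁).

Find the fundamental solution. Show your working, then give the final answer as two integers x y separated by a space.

[11; 1,10,1,22] for √142; ℓ=4 ⇒ convergent index 3
step 0: (11, 1)  from 11·(1,0) + (0,1)
step 1: (12, 1)  from 1·(11,1) + (1,0)
step 2: (131, 11)  from 10·(12,1) + (11,1)
step 3: (143, 12)  from 1·(131,11) + (12,1)
→ (143, 12).  Check: 143²=20449, 142·12²=20448, difference 1.

143 12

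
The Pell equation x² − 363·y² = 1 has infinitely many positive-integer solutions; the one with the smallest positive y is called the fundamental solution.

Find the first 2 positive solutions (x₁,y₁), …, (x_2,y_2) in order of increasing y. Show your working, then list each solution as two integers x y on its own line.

362 19
262087 13756

[19; 19,38] for √363; ℓ=2 ⇒ convergent index 1
a_0=19:  p_0=19·1+0=19,  q_0=19·0+1=1
a_1=19:  p_1=19·19+1=362,  q_1=19·1+0=19
(x₁, y₁) = (362, 19);  362² − 363·19² = 1 ✓
k=2:  x_2 = 362·362+363·19·19 = 262087,  y_2 = 362·19+19·362 = 13756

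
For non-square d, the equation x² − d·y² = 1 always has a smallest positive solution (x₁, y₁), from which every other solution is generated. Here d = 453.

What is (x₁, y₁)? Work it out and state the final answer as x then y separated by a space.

√453 = [21; 3,1,1,10,14,10,1,1,3,42, …], period ℓ=10 (even) → k=9
a_0=21:  p_0=21·1+0=21,  q_0=21·0+1=1
a_1=3:  p_1=3·21+1=64,  q_1=3·1+0=3
a_2=1:  p_2=1·64+21=85,  q_2=1·3+1=4
a_3=1:  p_3=1·85+64=149,  q_3=1·4+3=7
…
a_5=14:  p_5=14·1575+149=22199,  q_5=14·74+7=1043
…
a_7=1:  p_7=1·223565+22199=245764,  q_7=1·10504+1043=11547
a_8=1:  p_8=1·245764+223565=469329,  q_8=1·11547+10504=22051
a_9=3:  p_9=3·469329+245764=1653751,  q_9=3·22051+11547=77700
fundamental: x₁=1653751, y₁=77700  (since 2734892370001 − 453·6037290000 = 1)

1653751 77700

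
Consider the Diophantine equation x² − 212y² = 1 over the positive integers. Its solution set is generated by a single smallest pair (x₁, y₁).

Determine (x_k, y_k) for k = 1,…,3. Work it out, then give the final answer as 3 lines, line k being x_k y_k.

[14; 1,1,3,1,1,…,1,1,28] for √212; ℓ=14 ⇒ convergent index 13
a_0=14:  p_0=14·1+0=14,  q_0=14·0+1=1
a_1=1:  p_1=1·14+1=15,  q_1=1·1+0=1
a_2=1:  p_2=1·15+14=29,  q_2=1·1+1=2
…
a_6=1:  p_6=1·233+131=364,  q_6=1·16+9=25
…
a_11=3:  p_11=3·7979+5198=29135,  q_11=3·548+357=2001
a_12=1:  p_12=1·29135+7979=37114,  q_12=1·2001+548=2549
a_13=1:  p_13=1·37114+29135=66249,  q_13=1·2549+2001=4550
(x₁, y₁) = (66249, 4550);  66249² − 212·4550² = 1 ✓
k=2:  x_2 = 66249·66249+212·4550·4550 = 8777860001,  y_2 = 66249·4550+4550·66249 = 602865900
k=3:  x_3 = 66249·8777860001+212·4550·602865900 = 1163048894346249,  y_3 = 66249·602865900+4550·8777860001 = 79878526013650

66249 4550
8777860001 602865900
1163048894346249 79878526013650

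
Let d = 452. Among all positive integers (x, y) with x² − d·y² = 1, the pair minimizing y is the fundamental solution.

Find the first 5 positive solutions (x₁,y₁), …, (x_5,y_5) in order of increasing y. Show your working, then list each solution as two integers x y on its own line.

[21; 3,1,5,3,10,3,5,1,3,42] for √452; ℓ=10 ⇒ convergent index 9
i=0: a=21 ⇒ p=21, q=1
i=1: a=3 ⇒ p=64, q=3
i=2: a=1 ⇒ p=85, q=4
i=3: a=5 ⇒ p=489, q=23
…
i=5: a=10 ⇒ p=16009, q=753
…
i=8: a=1 ⇒ p=313483, q=14745
i=9: a=3 ⇒ p=1204353, q=56648
(x₁, y₁) = (1204353, 56648);  1204353² − 452·56648² = 1 ✓
n=2: (1204353,56648)∘(1204353,56648) = (1204353·1204353+452·56648·56648, 1204353·56648+56648·1204353) = (2900932297217,136448377488)
n=3: (2900932297217,136448377488)∘(1204353,56648) = (1204353·2900932297217+452·56648·136448377488, 1204353·136448377488+56648·2900932297217) = (6987493029899166849,328664025545553880)
n=4: (6987493029899166849,328664025545553880)∘(1204353,56648) = (1204353·6987493029899166849+452·56648·328664025545553880, 1204353·328664025545553880+56648·6987493029899166849) = (16830816386073401651890177,791655010315592455701792)
n=5: (16830816386073401651890177,791655010315592455701792)∘(1204353,56648) = (1204353·16830816386073401651890177+452·56648·791655010315592455701792, 1204353·791655010315592455701792+56648·16830816386073401651890177) = (40540488414026331506287881514113,1906864173276900777578095047272)

1204353 56648
2900932297217 136448377488
6987493029899166849 328664025545553880
16830816386073401651890177 791655010315592455701792
40540488414026331506287881514113 1906864173276900777578095047272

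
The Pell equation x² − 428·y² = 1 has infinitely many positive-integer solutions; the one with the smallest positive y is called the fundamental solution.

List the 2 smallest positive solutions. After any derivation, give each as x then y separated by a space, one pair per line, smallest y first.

1850887 89466
6851565373537 331182912684

√428 → a₀=20, period (1,2,4,1,5,10,5,1,4,2,1,40); ℓ=12 even so k=11
a_0=20:  p_0=20·1+0=20,  q_0=20·0+1=1
…
a_3=4:  p_3=4·62+21=269,  q_3=4·3+1=13
…
a_6=10:  p_6=10·1924+331=19571,  q_6=10·93+16=946
a_7=5:  p_7=5·19571+1924=99779,  q_7=5·946+93=4823
…
a_10=2:  p_10=2·577179+119350=1273708,  q_10=2·27899+5769=61567
a_11=1:  p_11=1·1273708+577179=1850887,  q_11=1·61567+27899=89466
→ (1850887, 89466).  Check: 1850887²=3425782686769, 428·89466²=3425782686768, difference 1.
n=2: (1850887,89466)∘(1850887,89466) = (1850887·1850887+428·89466·89466, 1850887·89466+89466·1850887) = (6851565373537,331182912684)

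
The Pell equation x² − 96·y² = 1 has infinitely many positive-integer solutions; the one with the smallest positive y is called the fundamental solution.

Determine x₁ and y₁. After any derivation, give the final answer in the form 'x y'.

49 5

d=96: √d = [9; 1,3,1,18] (ℓ=4, even), read p_3/q_3
step 0: (9, 1)  from 9·(1,0) + (0,1)
…
step 2: (39, 4)  from 3·(10,1) + (9,1)
step 3: (49, 5)  from 1·(39,4) + (10,1)
→ (49, 5).  Check: 49²=2401, 96·5²=2400, difference 1.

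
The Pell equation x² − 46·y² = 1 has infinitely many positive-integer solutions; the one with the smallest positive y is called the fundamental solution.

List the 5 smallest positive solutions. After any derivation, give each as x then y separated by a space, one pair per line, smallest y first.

√46 = [6; 1,3,1,1,2,6,2,1,1,3,1,12, …], period ℓ=12 (even) → k=11
i=0: a=6 ⇒ p=6, q=1
i=1: a=1 ⇒ p=7, q=1
i=2: a=3 ⇒ p=27, q=4
i=3: a=1 ⇒ p=34, q=5
…
i=5: a=2 ⇒ p=156, q=23
…
i=9: a=1 ⇒ p=5297, q=781
i=10: a=3 ⇒ p=19038, q=2807
i=11: a=1 ⇒ p=24335, q=3588
fundamental: x₁=24335, y₁=3588  (since 592192225 − 46·12873744 = 1)
n=2: (24335,3588)∘(24335,3588) = (24335·24335+46·3588·3588, 24335·3588+3588·24335) = (1184384449,174627960)
n=3: (1184384449,174627960)∘(24335,3588) = (24335·1184384449+46·3588·174627960, 24335·174627960+3588·1184384449) = (57643991108495,8499142809612)
n=4: (57643991108495,8499142809612)∘(24335,3588) = (24335·57643991108495+46·3588·8499142809612, 24335·8499142809612+3588·57643991108495) = (2805533046066067201,413653280369188080)
n=5: (2805533046066067201,413653280369188080)∘(24335,3588) = (24335·2805533046066067201+46·3588·413653280369188080, 24335·413653280369188080+3588·2805533046066067201) = (136545293294391499564175,20132505147069241043988)

24335 3588
1184384449 174627960
57643991108495 8499142809612
2805533046066067201 413653280369188080
136545293294391499564175 20132505147069241043988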